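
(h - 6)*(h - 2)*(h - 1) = h^3 - 9*h^2 + 20*h - 12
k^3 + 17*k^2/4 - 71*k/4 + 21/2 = (k - 2)*(k - 3/4)*(k + 7)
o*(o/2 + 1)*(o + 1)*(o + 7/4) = o^4/2 + 19*o^3/8 + 29*o^2/8 + 7*o/4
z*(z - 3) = z^2 - 3*z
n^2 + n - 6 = (n - 2)*(n + 3)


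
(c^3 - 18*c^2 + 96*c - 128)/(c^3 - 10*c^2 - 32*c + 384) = (c - 2)/(c + 6)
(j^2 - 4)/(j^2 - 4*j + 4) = (j + 2)/(j - 2)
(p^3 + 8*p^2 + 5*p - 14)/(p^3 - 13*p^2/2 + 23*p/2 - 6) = 2*(p^2 + 9*p + 14)/(2*p^2 - 11*p + 12)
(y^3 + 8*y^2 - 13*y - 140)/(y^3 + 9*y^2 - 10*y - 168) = (y + 5)/(y + 6)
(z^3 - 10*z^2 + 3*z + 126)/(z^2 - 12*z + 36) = (z^2 - 4*z - 21)/(z - 6)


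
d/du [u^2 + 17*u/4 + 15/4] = 2*u + 17/4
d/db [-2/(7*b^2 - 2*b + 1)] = 4*(7*b - 1)/(7*b^2 - 2*b + 1)^2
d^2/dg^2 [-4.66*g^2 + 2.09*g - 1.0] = -9.32000000000000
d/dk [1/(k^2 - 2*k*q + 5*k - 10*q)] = (-2*k + 2*q - 5)/(k^2 - 2*k*q + 5*k - 10*q)^2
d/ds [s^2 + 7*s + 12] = 2*s + 7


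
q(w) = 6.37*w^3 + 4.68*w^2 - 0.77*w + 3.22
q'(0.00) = -0.77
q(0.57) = 5.48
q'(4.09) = 357.19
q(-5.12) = -725.12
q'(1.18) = 36.88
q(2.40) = 116.39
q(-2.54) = -69.02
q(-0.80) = 3.57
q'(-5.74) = 575.13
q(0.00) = 3.22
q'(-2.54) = 98.75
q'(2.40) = 131.77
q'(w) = 19.11*w^2 + 9.36*w - 0.77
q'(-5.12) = 452.26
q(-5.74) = -1042.85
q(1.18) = 19.29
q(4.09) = 514.18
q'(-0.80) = 3.97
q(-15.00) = -20430.98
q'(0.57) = 10.77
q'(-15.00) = 4158.58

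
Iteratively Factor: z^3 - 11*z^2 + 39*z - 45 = (z - 3)*(z^2 - 8*z + 15) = (z - 5)*(z - 3)*(z - 3)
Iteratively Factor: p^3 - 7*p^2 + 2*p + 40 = (p - 5)*(p^2 - 2*p - 8) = (p - 5)*(p - 4)*(p + 2)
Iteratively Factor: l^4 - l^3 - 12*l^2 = (l)*(l^3 - l^2 - 12*l) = l^2*(l^2 - l - 12) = l^2*(l - 4)*(l + 3)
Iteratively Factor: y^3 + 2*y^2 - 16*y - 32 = (y + 4)*(y^2 - 2*y - 8) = (y + 2)*(y + 4)*(y - 4)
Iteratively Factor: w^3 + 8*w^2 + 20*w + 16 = (w + 4)*(w^2 + 4*w + 4) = (w + 2)*(w + 4)*(w + 2)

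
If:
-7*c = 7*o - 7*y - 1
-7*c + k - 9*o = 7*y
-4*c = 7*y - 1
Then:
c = 1/4 - 7*y/4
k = 39*y/2 + 11/14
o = 11*y/4 - 3/28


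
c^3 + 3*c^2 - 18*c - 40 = (c - 4)*(c + 2)*(c + 5)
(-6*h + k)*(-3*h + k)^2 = -54*h^3 + 45*h^2*k - 12*h*k^2 + k^3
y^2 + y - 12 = (y - 3)*(y + 4)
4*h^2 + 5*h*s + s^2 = (h + s)*(4*h + s)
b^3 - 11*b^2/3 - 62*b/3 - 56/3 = (b - 7)*(b + 4/3)*(b + 2)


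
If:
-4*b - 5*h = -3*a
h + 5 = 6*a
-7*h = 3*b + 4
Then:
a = 49/87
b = 71/29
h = -47/29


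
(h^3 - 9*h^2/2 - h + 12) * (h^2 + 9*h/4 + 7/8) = h^5 - 9*h^4/4 - 41*h^3/4 + 93*h^2/16 + 209*h/8 + 21/2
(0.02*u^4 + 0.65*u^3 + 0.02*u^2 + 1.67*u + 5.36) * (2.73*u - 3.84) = 0.0546*u^5 + 1.6977*u^4 - 2.4414*u^3 + 4.4823*u^2 + 8.22*u - 20.5824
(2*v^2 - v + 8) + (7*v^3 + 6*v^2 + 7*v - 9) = 7*v^3 + 8*v^2 + 6*v - 1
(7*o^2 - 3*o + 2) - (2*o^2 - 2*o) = 5*o^2 - o + 2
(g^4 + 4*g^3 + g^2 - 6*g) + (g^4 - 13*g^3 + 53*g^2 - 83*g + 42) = 2*g^4 - 9*g^3 + 54*g^2 - 89*g + 42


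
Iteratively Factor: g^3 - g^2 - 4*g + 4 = (g - 2)*(g^2 + g - 2) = (g - 2)*(g - 1)*(g + 2)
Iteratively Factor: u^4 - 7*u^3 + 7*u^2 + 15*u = (u + 1)*(u^3 - 8*u^2 + 15*u) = u*(u + 1)*(u^2 - 8*u + 15) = u*(u - 5)*(u + 1)*(u - 3)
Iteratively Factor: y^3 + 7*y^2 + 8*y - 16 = (y - 1)*(y^2 + 8*y + 16) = (y - 1)*(y + 4)*(y + 4)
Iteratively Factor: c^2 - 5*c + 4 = (c - 1)*(c - 4)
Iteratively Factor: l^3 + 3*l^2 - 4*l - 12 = (l + 3)*(l^2 - 4) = (l - 2)*(l + 3)*(l + 2)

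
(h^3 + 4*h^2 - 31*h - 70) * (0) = 0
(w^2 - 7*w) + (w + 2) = w^2 - 6*w + 2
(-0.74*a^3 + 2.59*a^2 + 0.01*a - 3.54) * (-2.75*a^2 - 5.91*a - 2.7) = 2.035*a^5 - 2.7491*a^4 - 13.3364*a^3 + 2.6829*a^2 + 20.8944*a + 9.558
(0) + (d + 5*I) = d + 5*I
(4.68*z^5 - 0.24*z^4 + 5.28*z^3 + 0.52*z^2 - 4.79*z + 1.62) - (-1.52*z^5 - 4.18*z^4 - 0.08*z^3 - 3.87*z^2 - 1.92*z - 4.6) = 6.2*z^5 + 3.94*z^4 + 5.36*z^3 + 4.39*z^2 - 2.87*z + 6.22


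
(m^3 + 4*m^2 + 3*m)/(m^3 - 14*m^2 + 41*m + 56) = m*(m + 3)/(m^2 - 15*m + 56)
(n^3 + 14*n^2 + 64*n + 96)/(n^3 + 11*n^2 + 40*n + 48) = (n + 6)/(n + 3)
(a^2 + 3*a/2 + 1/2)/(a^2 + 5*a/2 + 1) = (a + 1)/(a + 2)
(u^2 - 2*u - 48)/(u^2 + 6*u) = (u - 8)/u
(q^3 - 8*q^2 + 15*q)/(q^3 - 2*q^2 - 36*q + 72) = q*(q^2 - 8*q + 15)/(q^3 - 2*q^2 - 36*q + 72)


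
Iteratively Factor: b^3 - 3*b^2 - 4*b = (b + 1)*(b^2 - 4*b) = (b - 4)*(b + 1)*(b)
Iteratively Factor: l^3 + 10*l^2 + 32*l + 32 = (l + 2)*(l^2 + 8*l + 16) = (l + 2)*(l + 4)*(l + 4)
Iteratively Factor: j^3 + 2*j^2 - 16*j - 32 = (j + 4)*(j^2 - 2*j - 8) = (j - 4)*(j + 4)*(j + 2)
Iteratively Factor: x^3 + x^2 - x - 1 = (x - 1)*(x^2 + 2*x + 1) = (x - 1)*(x + 1)*(x + 1)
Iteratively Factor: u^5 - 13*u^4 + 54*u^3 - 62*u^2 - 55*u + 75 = (u + 1)*(u^4 - 14*u^3 + 68*u^2 - 130*u + 75) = (u - 5)*(u + 1)*(u^3 - 9*u^2 + 23*u - 15) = (u - 5)*(u - 3)*(u + 1)*(u^2 - 6*u + 5) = (u - 5)*(u - 3)*(u - 1)*(u + 1)*(u - 5)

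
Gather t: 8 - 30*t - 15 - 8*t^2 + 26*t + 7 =-8*t^2 - 4*t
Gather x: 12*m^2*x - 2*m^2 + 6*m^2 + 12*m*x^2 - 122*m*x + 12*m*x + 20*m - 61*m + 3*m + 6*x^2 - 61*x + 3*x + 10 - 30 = 4*m^2 - 38*m + x^2*(12*m + 6) + x*(12*m^2 - 110*m - 58) - 20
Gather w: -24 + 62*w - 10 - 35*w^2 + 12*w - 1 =-35*w^2 + 74*w - 35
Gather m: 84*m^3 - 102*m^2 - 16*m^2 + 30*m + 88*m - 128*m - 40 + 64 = 84*m^3 - 118*m^2 - 10*m + 24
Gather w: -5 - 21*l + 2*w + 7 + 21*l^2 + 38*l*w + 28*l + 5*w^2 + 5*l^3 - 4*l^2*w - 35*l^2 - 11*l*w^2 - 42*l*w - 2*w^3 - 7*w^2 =5*l^3 - 14*l^2 + 7*l - 2*w^3 + w^2*(-11*l - 2) + w*(-4*l^2 - 4*l + 2) + 2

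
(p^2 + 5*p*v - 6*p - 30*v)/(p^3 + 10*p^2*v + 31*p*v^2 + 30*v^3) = (p - 6)/(p^2 + 5*p*v + 6*v^2)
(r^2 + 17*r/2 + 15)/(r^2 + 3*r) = (r^2 + 17*r/2 + 15)/(r*(r + 3))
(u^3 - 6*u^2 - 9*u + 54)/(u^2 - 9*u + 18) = u + 3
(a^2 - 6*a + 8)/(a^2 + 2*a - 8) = (a - 4)/(a + 4)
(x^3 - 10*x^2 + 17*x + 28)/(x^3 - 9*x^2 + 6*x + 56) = (x + 1)/(x + 2)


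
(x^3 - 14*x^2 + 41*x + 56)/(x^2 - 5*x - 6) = (x^2 - 15*x + 56)/(x - 6)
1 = 1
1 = 1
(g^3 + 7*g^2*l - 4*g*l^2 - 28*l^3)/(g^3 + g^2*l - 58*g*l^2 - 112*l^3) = (g - 2*l)/(g - 8*l)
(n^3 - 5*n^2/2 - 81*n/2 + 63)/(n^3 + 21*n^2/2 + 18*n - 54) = (n - 7)/(n + 6)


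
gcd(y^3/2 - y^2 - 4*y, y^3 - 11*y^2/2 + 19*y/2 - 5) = 1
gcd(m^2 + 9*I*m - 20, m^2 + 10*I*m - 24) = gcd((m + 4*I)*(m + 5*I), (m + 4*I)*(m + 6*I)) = m + 4*I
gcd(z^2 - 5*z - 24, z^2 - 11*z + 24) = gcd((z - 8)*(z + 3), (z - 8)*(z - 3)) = z - 8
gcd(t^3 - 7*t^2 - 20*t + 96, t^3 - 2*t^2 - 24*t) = t + 4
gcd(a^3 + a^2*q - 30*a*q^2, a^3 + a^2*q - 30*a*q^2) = -a^3 - a^2*q + 30*a*q^2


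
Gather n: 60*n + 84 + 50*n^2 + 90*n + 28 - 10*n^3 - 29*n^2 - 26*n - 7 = -10*n^3 + 21*n^2 + 124*n + 105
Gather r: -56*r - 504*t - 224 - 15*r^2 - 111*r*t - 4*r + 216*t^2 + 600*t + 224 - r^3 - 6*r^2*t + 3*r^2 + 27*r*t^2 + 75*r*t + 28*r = -r^3 + r^2*(-6*t - 12) + r*(27*t^2 - 36*t - 32) + 216*t^2 + 96*t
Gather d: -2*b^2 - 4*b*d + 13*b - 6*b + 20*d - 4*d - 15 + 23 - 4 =-2*b^2 + 7*b + d*(16 - 4*b) + 4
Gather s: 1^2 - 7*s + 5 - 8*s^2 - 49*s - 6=-8*s^2 - 56*s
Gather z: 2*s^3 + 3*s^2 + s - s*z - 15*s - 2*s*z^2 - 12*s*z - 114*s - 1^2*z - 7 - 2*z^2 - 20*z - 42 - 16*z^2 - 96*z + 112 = 2*s^3 + 3*s^2 - 128*s + z^2*(-2*s - 18) + z*(-13*s - 117) + 63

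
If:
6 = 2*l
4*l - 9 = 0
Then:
No Solution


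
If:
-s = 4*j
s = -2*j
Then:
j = 0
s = 0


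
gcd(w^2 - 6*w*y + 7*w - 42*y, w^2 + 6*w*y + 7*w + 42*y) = w + 7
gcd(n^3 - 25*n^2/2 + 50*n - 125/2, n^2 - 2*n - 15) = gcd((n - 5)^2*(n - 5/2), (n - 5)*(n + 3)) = n - 5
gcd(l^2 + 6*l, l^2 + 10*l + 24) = l + 6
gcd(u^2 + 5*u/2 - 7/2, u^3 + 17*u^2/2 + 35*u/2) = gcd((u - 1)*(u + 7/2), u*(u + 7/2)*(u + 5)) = u + 7/2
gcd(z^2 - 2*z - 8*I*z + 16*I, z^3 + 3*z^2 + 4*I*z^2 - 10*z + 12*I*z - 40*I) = z - 2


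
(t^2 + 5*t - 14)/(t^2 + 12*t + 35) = (t - 2)/(t + 5)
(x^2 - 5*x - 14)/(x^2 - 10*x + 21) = (x + 2)/(x - 3)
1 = 1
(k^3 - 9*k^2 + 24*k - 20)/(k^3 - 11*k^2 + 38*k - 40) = (k - 2)/(k - 4)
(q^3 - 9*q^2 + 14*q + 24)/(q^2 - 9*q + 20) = (q^2 - 5*q - 6)/(q - 5)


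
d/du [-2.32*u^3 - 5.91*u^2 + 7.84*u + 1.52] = -6.96*u^2 - 11.82*u + 7.84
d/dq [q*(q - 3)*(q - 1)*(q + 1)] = 4*q^3 - 9*q^2 - 2*q + 3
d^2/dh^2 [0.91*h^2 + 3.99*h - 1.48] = 1.82000000000000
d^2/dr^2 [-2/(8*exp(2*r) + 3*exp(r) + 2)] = 2*(-2*(16*exp(r) + 3)^2*exp(r) + (32*exp(r) + 3)*(8*exp(2*r) + 3*exp(r) + 2))*exp(r)/(8*exp(2*r) + 3*exp(r) + 2)^3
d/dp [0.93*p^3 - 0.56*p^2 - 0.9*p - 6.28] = 2.79*p^2 - 1.12*p - 0.9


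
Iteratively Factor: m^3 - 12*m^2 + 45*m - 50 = (m - 2)*(m^2 - 10*m + 25) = (m - 5)*(m - 2)*(m - 5)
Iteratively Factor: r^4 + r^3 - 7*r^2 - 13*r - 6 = (r + 1)*(r^3 - 7*r - 6) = (r - 3)*(r + 1)*(r^2 + 3*r + 2) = (r - 3)*(r + 1)*(r + 2)*(r + 1)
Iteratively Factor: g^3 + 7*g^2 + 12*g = (g + 3)*(g^2 + 4*g) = g*(g + 3)*(g + 4)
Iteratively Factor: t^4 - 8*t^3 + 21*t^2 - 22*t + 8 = (t - 1)*(t^3 - 7*t^2 + 14*t - 8) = (t - 2)*(t - 1)*(t^2 - 5*t + 4) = (t - 4)*(t - 2)*(t - 1)*(t - 1)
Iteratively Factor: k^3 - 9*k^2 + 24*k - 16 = (k - 4)*(k^2 - 5*k + 4) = (k - 4)*(k - 1)*(k - 4)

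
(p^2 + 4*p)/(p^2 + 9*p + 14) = p*(p + 4)/(p^2 + 9*p + 14)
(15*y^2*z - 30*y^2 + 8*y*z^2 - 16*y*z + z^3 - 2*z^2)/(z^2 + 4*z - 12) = (15*y^2 + 8*y*z + z^2)/(z + 6)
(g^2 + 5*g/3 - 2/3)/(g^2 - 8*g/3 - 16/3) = (-3*g^2 - 5*g + 2)/(-3*g^2 + 8*g + 16)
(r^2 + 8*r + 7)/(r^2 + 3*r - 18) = (r^2 + 8*r + 7)/(r^2 + 3*r - 18)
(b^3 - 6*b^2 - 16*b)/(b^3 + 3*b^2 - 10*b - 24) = b*(b - 8)/(b^2 + b - 12)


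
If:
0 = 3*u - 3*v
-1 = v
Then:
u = -1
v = -1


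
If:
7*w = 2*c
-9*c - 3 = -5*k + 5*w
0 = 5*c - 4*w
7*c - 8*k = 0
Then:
No Solution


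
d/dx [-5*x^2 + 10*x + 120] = 10 - 10*x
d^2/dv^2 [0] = 0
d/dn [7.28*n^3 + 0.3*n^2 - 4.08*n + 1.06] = 21.84*n^2 + 0.6*n - 4.08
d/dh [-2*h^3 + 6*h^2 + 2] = 6*h*(2 - h)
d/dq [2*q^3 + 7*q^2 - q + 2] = 6*q^2 + 14*q - 1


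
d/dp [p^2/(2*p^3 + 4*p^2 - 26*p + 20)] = p*(-p^3 - 13*p + 20)/(2*(p^6 + 4*p^5 - 22*p^4 - 32*p^3 + 209*p^2 - 260*p + 100))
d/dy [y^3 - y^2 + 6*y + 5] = 3*y^2 - 2*y + 6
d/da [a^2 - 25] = 2*a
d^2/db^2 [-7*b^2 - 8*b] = -14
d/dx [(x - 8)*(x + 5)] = 2*x - 3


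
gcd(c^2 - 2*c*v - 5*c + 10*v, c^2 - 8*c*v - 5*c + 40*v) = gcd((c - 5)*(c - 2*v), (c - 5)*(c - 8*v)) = c - 5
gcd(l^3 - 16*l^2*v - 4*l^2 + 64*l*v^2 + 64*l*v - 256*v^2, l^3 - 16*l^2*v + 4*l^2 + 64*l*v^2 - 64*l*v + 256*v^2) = l^2 - 16*l*v + 64*v^2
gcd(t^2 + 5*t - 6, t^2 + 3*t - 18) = t + 6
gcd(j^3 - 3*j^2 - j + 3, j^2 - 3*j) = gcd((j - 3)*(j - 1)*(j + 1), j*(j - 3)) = j - 3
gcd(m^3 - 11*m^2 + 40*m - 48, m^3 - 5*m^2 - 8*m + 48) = m^2 - 8*m + 16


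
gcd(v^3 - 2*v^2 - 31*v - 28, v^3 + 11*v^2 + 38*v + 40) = v + 4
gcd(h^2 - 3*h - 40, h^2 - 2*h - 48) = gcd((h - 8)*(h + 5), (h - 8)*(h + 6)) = h - 8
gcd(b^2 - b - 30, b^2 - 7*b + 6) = b - 6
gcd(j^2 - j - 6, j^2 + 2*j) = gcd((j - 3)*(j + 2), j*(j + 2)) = j + 2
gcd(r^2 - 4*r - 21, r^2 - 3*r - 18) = r + 3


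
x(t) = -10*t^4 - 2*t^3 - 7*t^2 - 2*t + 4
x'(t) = -40*t^3 - 6*t^2 - 14*t - 2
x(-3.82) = -2108.40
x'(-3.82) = 2193.64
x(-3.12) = -944.74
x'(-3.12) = 1198.13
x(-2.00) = -164.00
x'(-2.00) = 322.00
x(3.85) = -2418.66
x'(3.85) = -2427.50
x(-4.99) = -6111.97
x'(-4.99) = 4888.52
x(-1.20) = -20.96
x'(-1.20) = 75.28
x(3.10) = -1052.57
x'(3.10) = -1294.70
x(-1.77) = -101.45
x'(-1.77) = 225.79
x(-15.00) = -501041.00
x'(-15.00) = 133858.00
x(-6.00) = -12764.00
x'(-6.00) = 8506.00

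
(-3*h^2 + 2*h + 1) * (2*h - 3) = -6*h^3 + 13*h^2 - 4*h - 3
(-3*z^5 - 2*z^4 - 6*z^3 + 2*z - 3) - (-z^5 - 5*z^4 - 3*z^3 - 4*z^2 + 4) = -2*z^5 + 3*z^4 - 3*z^3 + 4*z^2 + 2*z - 7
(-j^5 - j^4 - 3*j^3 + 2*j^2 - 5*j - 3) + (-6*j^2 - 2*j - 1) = -j^5 - j^4 - 3*j^3 - 4*j^2 - 7*j - 4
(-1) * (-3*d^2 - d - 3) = 3*d^2 + d + 3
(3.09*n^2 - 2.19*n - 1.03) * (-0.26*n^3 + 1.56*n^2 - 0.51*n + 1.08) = -0.8034*n^5 + 5.3898*n^4 - 4.7245*n^3 + 2.8473*n^2 - 1.8399*n - 1.1124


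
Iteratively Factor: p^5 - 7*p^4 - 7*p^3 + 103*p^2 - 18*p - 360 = (p - 4)*(p^4 - 3*p^3 - 19*p^2 + 27*p + 90) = (p - 4)*(p + 2)*(p^3 - 5*p^2 - 9*p + 45) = (p - 5)*(p - 4)*(p + 2)*(p^2 - 9) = (p - 5)*(p - 4)*(p + 2)*(p + 3)*(p - 3)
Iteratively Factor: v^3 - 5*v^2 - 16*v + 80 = (v - 4)*(v^2 - v - 20) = (v - 4)*(v + 4)*(v - 5)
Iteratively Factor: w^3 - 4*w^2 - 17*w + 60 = (w + 4)*(w^2 - 8*w + 15) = (w - 3)*(w + 4)*(w - 5)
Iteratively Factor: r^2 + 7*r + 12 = (r + 4)*(r + 3)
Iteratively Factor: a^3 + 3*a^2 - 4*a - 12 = (a - 2)*(a^2 + 5*a + 6) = (a - 2)*(a + 2)*(a + 3)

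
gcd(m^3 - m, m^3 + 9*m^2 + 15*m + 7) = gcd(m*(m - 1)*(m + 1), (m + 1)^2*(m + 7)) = m + 1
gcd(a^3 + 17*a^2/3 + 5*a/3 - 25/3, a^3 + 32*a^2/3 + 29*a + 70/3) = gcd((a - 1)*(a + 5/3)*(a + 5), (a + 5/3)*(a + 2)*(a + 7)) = a + 5/3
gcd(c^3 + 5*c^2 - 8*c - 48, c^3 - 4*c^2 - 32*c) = c + 4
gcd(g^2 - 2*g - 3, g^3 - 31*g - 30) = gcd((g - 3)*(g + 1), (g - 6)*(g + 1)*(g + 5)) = g + 1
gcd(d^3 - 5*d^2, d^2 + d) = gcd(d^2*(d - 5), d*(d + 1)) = d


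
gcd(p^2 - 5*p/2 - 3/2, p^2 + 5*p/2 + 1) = p + 1/2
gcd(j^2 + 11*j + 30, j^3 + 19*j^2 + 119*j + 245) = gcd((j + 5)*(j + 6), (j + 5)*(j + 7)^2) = j + 5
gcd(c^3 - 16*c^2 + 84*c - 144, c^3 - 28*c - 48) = c - 6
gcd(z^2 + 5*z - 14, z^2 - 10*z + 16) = z - 2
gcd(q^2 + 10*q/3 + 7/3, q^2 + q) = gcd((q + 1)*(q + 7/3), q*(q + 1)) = q + 1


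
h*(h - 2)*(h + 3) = h^3 + h^2 - 6*h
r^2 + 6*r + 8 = (r + 2)*(r + 4)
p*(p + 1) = p^2 + p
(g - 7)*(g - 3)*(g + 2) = g^3 - 8*g^2 + g + 42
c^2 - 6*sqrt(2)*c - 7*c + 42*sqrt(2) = (c - 7)*(c - 6*sqrt(2))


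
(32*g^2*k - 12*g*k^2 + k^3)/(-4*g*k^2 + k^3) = (-8*g + k)/k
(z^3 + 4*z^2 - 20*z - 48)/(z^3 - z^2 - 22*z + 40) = (z^2 + 8*z + 12)/(z^2 + 3*z - 10)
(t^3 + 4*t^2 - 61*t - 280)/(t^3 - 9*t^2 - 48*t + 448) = (t + 5)/(t - 8)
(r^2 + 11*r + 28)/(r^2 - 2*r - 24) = (r + 7)/(r - 6)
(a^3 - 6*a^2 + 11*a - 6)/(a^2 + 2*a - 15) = (a^2 - 3*a + 2)/(a + 5)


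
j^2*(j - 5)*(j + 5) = j^4 - 25*j^2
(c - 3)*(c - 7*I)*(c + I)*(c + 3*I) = c^4 - 3*c^3 - 3*I*c^3 + 25*c^2 + 9*I*c^2 - 75*c + 21*I*c - 63*I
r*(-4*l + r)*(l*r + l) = -4*l^2*r^2 - 4*l^2*r + l*r^3 + l*r^2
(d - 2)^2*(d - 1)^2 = d^4 - 6*d^3 + 13*d^2 - 12*d + 4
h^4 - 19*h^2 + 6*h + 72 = (h - 3)^2*(h + 2)*(h + 4)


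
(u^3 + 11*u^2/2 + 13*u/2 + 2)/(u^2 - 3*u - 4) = (u^2 + 9*u/2 + 2)/(u - 4)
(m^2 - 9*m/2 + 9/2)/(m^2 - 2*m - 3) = (m - 3/2)/(m + 1)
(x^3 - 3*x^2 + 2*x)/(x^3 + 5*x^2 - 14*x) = (x - 1)/(x + 7)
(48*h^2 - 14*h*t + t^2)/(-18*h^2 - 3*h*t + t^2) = (-8*h + t)/(3*h + t)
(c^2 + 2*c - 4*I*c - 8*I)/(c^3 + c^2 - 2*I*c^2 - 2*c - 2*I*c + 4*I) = (c - 4*I)/(c^2 - c*(1 + 2*I) + 2*I)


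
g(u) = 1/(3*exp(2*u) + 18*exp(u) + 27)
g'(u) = (-6*exp(2*u) - 18*exp(u))/(3*exp(2*u) + 18*exp(u) + 27)^2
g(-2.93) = 0.04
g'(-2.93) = -0.00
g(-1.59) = 0.03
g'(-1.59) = -0.00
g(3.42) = 0.00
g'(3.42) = -0.00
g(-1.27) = 0.03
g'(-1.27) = -0.01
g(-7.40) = 0.04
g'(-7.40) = -0.00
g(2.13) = 0.00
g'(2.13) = -0.00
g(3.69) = 0.00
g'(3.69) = -0.00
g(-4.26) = 0.04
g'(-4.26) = -0.00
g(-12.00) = 0.04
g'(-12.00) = 0.00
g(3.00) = 0.00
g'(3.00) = 0.00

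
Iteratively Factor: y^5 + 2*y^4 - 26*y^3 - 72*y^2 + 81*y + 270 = (y + 3)*(y^4 - y^3 - 23*y^2 - 3*y + 90) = (y + 3)^2*(y^3 - 4*y^2 - 11*y + 30) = (y - 2)*(y + 3)^2*(y^2 - 2*y - 15) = (y - 5)*(y - 2)*(y + 3)^2*(y + 3)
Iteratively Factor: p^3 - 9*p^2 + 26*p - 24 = (p - 4)*(p^2 - 5*p + 6) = (p - 4)*(p - 3)*(p - 2)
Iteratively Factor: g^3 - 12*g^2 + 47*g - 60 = (g - 3)*(g^2 - 9*g + 20) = (g - 5)*(g - 3)*(g - 4)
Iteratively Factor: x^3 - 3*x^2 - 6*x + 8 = (x + 2)*(x^2 - 5*x + 4) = (x - 4)*(x + 2)*(x - 1)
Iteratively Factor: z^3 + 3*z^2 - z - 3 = (z + 3)*(z^2 - 1) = (z + 1)*(z + 3)*(z - 1)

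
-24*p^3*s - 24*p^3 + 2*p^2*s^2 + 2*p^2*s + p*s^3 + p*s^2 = (-4*p + s)*(6*p + s)*(p*s + p)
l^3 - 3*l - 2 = (l - 2)*(l + 1)^2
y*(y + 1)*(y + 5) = y^3 + 6*y^2 + 5*y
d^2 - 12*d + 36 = (d - 6)^2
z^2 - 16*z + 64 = (z - 8)^2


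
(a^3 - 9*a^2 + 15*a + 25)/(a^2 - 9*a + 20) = (a^2 - 4*a - 5)/(a - 4)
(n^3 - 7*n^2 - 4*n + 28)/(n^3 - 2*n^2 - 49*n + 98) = (n + 2)/(n + 7)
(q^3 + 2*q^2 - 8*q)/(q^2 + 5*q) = (q^2 + 2*q - 8)/(q + 5)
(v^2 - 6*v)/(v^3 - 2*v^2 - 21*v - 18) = v/(v^2 + 4*v + 3)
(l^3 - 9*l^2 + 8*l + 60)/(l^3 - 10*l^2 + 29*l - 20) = (l^2 - 4*l - 12)/(l^2 - 5*l + 4)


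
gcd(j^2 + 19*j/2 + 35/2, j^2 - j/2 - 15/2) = j + 5/2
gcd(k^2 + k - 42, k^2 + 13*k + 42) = k + 7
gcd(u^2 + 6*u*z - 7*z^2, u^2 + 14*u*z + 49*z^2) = u + 7*z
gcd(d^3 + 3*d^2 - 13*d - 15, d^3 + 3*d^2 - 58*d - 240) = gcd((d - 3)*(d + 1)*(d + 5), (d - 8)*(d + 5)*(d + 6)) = d + 5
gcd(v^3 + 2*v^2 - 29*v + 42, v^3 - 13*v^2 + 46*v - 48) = v^2 - 5*v + 6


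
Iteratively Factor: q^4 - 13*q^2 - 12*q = (q - 4)*(q^3 + 4*q^2 + 3*q) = (q - 4)*(q + 3)*(q^2 + q) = (q - 4)*(q + 1)*(q + 3)*(q)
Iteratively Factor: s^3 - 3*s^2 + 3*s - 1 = (s - 1)*(s^2 - 2*s + 1) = (s - 1)^2*(s - 1)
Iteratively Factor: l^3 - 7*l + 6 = (l + 3)*(l^2 - 3*l + 2) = (l - 2)*(l + 3)*(l - 1)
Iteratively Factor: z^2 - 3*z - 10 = (z - 5)*(z + 2)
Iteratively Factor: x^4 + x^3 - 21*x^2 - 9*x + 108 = (x + 3)*(x^3 - 2*x^2 - 15*x + 36) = (x - 3)*(x + 3)*(x^2 + x - 12) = (x - 3)^2*(x + 3)*(x + 4)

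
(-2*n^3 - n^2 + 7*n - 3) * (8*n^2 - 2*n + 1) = -16*n^5 - 4*n^4 + 56*n^3 - 39*n^2 + 13*n - 3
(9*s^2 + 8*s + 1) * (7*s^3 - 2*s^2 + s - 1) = 63*s^5 + 38*s^4 - 3*s^2 - 7*s - 1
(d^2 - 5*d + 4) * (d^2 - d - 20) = d^4 - 6*d^3 - 11*d^2 + 96*d - 80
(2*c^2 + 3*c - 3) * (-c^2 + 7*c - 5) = -2*c^4 + 11*c^3 + 14*c^2 - 36*c + 15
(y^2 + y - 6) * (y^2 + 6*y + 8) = y^4 + 7*y^3 + 8*y^2 - 28*y - 48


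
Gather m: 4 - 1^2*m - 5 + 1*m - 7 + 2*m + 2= 2*m - 6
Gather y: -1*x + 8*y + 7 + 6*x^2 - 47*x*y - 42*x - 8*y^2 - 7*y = 6*x^2 - 43*x - 8*y^2 + y*(1 - 47*x) + 7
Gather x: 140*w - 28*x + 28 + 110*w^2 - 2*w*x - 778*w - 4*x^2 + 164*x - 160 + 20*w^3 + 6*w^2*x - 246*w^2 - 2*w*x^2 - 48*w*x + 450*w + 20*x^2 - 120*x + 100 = 20*w^3 - 136*w^2 - 188*w + x^2*(16 - 2*w) + x*(6*w^2 - 50*w + 16) - 32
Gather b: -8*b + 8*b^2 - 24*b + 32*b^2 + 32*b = 40*b^2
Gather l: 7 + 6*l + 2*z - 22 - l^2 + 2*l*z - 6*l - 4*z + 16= -l^2 + 2*l*z - 2*z + 1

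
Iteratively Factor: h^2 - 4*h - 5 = (h + 1)*(h - 5)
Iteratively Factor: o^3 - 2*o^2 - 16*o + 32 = (o - 4)*(o^2 + 2*o - 8) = (o - 4)*(o + 4)*(o - 2)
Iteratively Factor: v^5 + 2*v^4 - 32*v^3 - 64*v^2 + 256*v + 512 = (v + 4)*(v^4 - 2*v^3 - 24*v^2 + 32*v + 128) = (v - 4)*(v + 4)*(v^3 + 2*v^2 - 16*v - 32) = (v - 4)*(v + 4)^2*(v^2 - 2*v - 8) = (v - 4)^2*(v + 4)^2*(v + 2)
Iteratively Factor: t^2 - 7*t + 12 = (t - 4)*(t - 3)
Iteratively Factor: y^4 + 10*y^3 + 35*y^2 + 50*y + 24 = (y + 4)*(y^3 + 6*y^2 + 11*y + 6) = (y + 3)*(y + 4)*(y^2 + 3*y + 2) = (y + 1)*(y + 3)*(y + 4)*(y + 2)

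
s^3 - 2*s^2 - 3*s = s*(s - 3)*(s + 1)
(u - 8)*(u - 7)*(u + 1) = u^3 - 14*u^2 + 41*u + 56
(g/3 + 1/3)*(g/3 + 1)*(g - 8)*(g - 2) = g^4/9 - 2*g^3/3 - 7*g^2/3 + 34*g/9 + 16/3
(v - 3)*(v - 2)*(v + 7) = v^3 + 2*v^2 - 29*v + 42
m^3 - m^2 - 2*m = m*(m - 2)*(m + 1)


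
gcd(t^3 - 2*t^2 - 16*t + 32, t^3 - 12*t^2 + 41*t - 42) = t - 2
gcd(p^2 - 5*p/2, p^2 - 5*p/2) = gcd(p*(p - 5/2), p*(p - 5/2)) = p^2 - 5*p/2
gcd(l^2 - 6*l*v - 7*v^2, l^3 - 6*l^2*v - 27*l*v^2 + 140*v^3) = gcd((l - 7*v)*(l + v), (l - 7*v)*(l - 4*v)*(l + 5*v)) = -l + 7*v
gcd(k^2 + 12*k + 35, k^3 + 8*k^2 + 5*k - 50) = k + 5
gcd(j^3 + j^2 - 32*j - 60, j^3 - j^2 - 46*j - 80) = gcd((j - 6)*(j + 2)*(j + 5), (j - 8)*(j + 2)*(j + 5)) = j^2 + 7*j + 10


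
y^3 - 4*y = y*(y - 2)*(y + 2)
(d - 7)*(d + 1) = d^2 - 6*d - 7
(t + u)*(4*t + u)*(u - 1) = 4*t^2*u - 4*t^2 + 5*t*u^2 - 5*t*u + u^3 - u^2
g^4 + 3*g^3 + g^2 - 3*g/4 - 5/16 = (g - 1/2)*(g + 1/2)^2*(g + 5/2)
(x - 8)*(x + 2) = x^2 - 6*x - 16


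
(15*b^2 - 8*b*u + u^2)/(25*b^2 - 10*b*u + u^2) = (-3*b + u)/(-5*b + u)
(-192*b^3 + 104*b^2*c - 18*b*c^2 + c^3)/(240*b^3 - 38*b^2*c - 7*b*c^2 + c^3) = (-24*b^2 + 10*b*c - c^2)/(30*b^2 - b*c - c^2)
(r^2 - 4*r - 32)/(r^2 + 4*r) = (r - 8)/r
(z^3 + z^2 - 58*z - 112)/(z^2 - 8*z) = z + 9 + 14/z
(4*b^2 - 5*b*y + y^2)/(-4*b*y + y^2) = (-b + y)/y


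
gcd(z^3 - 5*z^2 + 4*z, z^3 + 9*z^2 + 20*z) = z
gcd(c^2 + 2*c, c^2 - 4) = c + 2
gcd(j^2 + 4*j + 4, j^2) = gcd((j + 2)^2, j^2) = 1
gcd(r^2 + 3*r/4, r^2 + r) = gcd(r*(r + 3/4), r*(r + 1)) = r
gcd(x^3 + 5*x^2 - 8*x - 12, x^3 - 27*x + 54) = x + 6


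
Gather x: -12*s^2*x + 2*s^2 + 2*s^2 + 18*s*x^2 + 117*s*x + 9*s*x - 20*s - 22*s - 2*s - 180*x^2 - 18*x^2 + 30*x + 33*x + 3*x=4*s^2 - 44*s + x^2*(18*s - 198) + x*(-12*s^2 + 126*s + 66)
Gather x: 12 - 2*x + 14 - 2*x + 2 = 28 - 4*x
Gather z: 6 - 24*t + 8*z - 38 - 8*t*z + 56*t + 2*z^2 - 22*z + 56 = 32*t + 2*z^2 + z*(-8*t - 14) + 24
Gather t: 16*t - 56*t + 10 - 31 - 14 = -40*t - 35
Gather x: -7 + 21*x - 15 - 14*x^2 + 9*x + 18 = -14*x^2 + 30*x - 4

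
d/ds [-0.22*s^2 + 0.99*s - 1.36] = 0.99 - 0.44*s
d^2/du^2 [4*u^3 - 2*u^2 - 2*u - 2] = 24*u - 4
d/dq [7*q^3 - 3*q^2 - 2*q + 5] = 21*q^2 - 6*q - 2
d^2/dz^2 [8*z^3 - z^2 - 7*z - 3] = 48*z - 2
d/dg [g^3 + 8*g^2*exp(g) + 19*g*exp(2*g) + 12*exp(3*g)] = 8*g^2*exp(g) + 3*g^2 + 38*g*exp(2*g) + 16*g*exp(g) + 36*exp(3*g) + 19*exp(2*g)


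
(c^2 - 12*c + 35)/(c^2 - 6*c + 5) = (c - 7)/(c - 1)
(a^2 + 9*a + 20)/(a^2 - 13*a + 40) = (a^2 + 9*a + 20)/(a^2 - 13*a + 40)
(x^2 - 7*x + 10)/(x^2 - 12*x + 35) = (x - 2)/(x - 7)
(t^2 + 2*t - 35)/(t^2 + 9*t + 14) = (t - 5)/(t + 2)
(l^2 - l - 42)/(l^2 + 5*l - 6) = (l - 7)/(l - 1)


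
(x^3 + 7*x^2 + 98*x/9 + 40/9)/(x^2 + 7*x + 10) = (x^2 + 2*x + 8/9)/(x + 2)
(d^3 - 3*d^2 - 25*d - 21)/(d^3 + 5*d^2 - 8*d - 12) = (d^2 - 4*d - 21)/(d^2 + 4*d - 12)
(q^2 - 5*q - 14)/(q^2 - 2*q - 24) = (-q^2 + 5*q + 14)/(-q^2 + 2*q + 24)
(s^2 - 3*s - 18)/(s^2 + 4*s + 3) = (s - 6)/(s + 1)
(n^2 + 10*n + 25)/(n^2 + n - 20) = (n + 5)/(n - 4)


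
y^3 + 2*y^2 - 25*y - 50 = (y - 5)*(y + 2)*(y + 5)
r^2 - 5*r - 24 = (r - 8)*(r + 3)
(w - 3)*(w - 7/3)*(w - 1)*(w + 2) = w^4 - 13*w^3/3 - w^2/3 + 53*w/3 - 14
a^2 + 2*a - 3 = (a - 1)*(a + 3)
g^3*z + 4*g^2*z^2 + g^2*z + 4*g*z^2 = g*(g + 4*z)*(g*z + z)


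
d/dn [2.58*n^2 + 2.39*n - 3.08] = 5.16*n + 2.39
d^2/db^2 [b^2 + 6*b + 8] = 2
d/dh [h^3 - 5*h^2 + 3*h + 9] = 3*h^2 - 10*h + 3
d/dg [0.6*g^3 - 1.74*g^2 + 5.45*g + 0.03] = 1.8*g^2 - 3.48*g + 5.45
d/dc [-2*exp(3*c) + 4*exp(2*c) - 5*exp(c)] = (-6*exp(2*c) + 8*exp(c) - 5)*exp(c)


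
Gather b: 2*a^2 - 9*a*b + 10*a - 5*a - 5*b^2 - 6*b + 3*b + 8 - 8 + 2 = 2*a^2 + 5*a - 5*b^2 + b*(-9*a - 3) + 2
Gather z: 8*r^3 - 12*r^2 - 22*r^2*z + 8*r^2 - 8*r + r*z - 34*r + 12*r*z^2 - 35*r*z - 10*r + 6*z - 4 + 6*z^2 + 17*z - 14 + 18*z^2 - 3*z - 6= 8*r^3 - 4*r^2 - 52*r + z^2*(12*r + 24) + z*(-22*r^2 - 34*r + 20) - 24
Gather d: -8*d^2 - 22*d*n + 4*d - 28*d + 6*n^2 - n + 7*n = -8*d^2 + d*(-22*n - 24) + 6*n^2 + 6*n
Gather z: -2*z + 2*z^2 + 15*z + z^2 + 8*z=3*z^2 + 21*z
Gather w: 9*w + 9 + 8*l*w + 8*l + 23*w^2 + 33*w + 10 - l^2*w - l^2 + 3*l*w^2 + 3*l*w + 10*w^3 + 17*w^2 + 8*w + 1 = -l^2 + 8*l + 10*w^3 + w^2*(3*l + 40) + w*(-l^2 + 11*l + 50) + 20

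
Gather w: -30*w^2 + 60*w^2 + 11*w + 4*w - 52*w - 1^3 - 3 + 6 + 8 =30*w^2 - 37*w + 10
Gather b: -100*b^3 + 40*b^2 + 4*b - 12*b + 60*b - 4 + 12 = -100*b^3 + 40*b^2 + 52*b + 8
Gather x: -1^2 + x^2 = x^2 - 1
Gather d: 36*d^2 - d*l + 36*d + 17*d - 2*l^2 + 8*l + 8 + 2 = 36*d^2 + d*(53 - l) - 2*l^2 + 8*l + 10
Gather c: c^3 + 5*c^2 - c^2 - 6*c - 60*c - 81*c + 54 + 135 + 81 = c^3 + 4*c^2 - 147*c + 270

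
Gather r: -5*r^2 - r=-5*r^2 - r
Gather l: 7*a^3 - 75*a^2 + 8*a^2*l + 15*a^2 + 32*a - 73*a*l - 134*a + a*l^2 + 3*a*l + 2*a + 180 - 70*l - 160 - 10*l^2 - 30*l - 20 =7*a^3 - 60*a^2 - 100*a + l^2*(a - 10) + l*(8*a^2 - 70*a - 100)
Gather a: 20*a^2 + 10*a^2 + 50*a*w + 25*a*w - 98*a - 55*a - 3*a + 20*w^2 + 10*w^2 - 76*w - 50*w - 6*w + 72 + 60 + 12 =30*a^2 + a*(75*w - 156) + 30*w^2 - 132*w + 144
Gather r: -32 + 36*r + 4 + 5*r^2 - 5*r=5*r^2 + 31*r - 28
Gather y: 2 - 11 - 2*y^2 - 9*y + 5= -2*y^2 - 9*y - 4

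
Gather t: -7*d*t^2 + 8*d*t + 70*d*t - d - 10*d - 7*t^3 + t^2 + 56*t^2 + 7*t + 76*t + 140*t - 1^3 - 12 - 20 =-11*d - 7*t^3 + t^2*(57 - 7*d) + t*(78*d + 223) - 33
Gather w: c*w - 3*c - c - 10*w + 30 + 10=-4*c + w*(c - 10) + 40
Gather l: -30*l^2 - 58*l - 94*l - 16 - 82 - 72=-30*l^2 - 152*l - 170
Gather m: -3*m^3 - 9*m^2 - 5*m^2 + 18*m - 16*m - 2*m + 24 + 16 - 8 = -3*m^3 - 14*m^2 + 32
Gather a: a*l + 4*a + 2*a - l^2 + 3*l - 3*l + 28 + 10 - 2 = a*(l + 6) - l^2 + 36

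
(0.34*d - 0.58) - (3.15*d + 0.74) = -2.81*d - 1.32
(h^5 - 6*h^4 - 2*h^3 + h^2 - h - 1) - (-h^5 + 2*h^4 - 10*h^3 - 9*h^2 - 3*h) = 2*h^5 - 8*h^4 + 8*h^3 + 10*h^2 + 2*h - 1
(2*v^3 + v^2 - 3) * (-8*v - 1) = -16*v^4 - 10*v^3 - v^2 + 24*v + 3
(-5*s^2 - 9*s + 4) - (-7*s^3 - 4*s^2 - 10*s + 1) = 7*s^3 - s^2 + s + 3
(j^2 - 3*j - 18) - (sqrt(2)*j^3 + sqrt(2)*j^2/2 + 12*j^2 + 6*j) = -sqrt(2)*j^3 - 11*j^2 - sqrt(2)*j^2/2 - 9*j - 18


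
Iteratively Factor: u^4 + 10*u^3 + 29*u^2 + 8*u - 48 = (u + 4)*(u^3 + 6*u^2 + 5*u - 12) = (u + 4)^2*(u^2 + 2*u - 3) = (u + 3)*(u + 4)^2*(u - 1)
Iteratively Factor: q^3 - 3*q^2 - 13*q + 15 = (q + 3)*(q^2 - 6*q + 5) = (q - 1)*(q + 3)*(q - 5)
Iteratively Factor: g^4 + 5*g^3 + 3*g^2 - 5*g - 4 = (g - 1)*(g^3 + 6*g^2 + 9*g + 4) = (g - 1)*(g + 1)*(g^2 + 5*g + 4) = (g - 1)*(g + 1)*(g + 4)*(g + 1)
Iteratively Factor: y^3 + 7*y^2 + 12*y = (y + 4)*(y^2 + 3*y) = (y + 3)*(y + 4)*(y)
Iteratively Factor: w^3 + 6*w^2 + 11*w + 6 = (w + 1)*(w^2 + 5*w + 6) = (w + 1)*(w + 3)*(w + 2)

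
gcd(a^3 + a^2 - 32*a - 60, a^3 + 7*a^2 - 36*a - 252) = a - 6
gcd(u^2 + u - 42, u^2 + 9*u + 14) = u + 7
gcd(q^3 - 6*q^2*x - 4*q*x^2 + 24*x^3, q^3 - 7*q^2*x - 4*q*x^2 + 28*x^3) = -q^2 + 4*x^2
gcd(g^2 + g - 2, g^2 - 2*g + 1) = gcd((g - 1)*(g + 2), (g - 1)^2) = g - 1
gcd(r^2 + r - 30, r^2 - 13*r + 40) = r - 5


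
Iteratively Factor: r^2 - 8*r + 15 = (r - 5)*(r - 3)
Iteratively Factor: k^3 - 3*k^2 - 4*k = (k)*(k^2 - 3*k - 4) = k*(k + 1)*(k - 4)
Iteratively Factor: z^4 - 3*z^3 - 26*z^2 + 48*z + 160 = (z - 5)*(z^3 + 2*z^2 - 16*z - 32) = (z - 5)*(z + 4)*(z^2 - 2*z - 8) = (z - 5)*(z - 4)*(z + 4)*(z + 2)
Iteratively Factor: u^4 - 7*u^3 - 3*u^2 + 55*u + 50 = (u + 2)*(u^3 - 9*u^2 + 15*u + 25) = (u - 5)*(u + 2)*(u^2 - 4*u - 5) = (u - 5)*(u + 1)*(u + 2)*(u - 5)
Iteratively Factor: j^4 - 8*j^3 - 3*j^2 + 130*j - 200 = (j - 5)*(j^3 - 3*j^2 - 18*j + 40) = (j - 5)*(j - 2)*(j^2 - j - 20) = (j - 5)^2*(j - 2)*(j + 4)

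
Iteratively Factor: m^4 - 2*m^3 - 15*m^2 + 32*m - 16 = (m - 1)*(m^3 - m^2 - 16*m + 16) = (m - 4)*(m - 1)*(m^2 + 3*m - 4) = (m - 4)*(m - 1)*(m + 4)*(m - 1)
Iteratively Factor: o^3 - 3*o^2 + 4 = (o - 2)*(o^2 - o - 2) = (o - 2)^2*(o + 1)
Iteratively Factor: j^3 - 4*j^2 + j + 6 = (j + 1)*(j^2 - 5*j + 6) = (j - 3)*(j + 1)*(j - 2)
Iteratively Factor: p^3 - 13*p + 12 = (p - 3)*(p^2 + 3*p - 4) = (p - 3)*(p + 4)*(p - 1)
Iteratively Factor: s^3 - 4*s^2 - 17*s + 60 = (s + 4)*(s^2 - 8*s + 15) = (s - 3)*(s + 4)*(s - 5)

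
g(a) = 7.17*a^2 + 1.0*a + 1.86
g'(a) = 14.34*a + 1.0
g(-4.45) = 139.39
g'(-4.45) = -62.81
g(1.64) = 22.78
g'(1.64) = 24.52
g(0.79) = 7.12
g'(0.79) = 12.33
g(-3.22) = 72.98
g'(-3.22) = -45.17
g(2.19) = 38.44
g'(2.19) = 32.40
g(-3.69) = 95.80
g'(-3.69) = -51.91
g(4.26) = 136.24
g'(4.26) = 62.09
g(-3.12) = 68.54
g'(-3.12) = -43.74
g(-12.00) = 1022.34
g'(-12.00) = -171.08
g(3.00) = 69.39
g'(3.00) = 44.02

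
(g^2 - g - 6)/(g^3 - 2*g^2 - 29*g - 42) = (g - 3)/(g^2 - 4*g - 21)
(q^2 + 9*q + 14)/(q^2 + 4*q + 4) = (q + 7)/(q + 2)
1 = 1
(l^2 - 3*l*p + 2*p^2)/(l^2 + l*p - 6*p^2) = (l - p)/(l + 3*p)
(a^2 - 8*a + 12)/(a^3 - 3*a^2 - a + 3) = (a^2 - 8*a + 12)/(a^3 - 3*a^2 - a + 3)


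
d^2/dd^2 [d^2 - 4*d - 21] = 2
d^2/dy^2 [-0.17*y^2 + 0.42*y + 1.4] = -0.340000000000000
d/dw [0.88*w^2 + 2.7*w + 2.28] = 1.76*w + 2.7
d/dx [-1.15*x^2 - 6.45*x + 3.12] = -2.3*x - 6.45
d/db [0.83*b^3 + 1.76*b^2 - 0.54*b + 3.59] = 2.49*b^2 + 3.52*b - 0.54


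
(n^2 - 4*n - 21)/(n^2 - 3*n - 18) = (n - 7)/(n - 6)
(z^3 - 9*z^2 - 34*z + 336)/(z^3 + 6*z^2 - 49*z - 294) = (z - 8)/(z + 7)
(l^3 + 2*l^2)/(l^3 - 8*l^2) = (l + 2)/(l - 8)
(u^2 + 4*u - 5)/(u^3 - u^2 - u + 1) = (u + 5)/(u^2 - 1)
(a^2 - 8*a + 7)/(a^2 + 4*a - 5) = (a - 7)/(a + 5)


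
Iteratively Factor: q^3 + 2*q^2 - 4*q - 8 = (q + 2)*(q^2 - 4) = (q + 2)^2*(q - 2)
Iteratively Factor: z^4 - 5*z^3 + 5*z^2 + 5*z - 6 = (z + 1)*(z^3 - 6*z^2 + 11*z - 6) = (z - 3)*(z + 1)*(z^2 - 3*z + 2) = (z - 3)*(z - 1)*(z + 1)*(z - 2)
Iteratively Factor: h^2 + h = (h)*(h + 1)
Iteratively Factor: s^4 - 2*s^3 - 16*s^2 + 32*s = (s)*(s^3 - 2*s^2 - 16*s + 32) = s*(s - 2)*(s^2 - 16) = s*(s - 2)*(s + 4)*(s - 4)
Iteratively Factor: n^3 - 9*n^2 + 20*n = (n - 4)*(n^2 - 5*n) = (n - 5)*(n - 4)*(n)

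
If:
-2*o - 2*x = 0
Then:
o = -x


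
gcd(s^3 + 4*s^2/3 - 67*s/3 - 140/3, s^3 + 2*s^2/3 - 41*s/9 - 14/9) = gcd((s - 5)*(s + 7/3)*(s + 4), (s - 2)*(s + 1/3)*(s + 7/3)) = s + 7/3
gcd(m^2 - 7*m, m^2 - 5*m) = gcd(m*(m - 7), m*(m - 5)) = m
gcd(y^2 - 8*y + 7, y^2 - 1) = y - 1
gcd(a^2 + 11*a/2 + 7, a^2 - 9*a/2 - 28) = a + 7/2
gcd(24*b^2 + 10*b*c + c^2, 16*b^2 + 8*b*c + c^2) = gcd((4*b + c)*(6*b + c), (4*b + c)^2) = 4*b + c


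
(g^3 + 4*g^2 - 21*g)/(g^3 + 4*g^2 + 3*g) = (g^2 + 4*g - 21)/(g^2 + 4*g + 3)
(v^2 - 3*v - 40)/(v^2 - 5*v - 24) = (v + 5)/(v + 3)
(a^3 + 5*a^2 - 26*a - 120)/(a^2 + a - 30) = a + 4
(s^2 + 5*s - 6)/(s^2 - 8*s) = (s^2 + 5*s - 6)/(s*(s - 8))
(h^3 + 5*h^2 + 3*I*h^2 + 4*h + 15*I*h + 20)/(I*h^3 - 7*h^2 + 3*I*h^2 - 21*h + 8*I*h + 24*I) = (-I*h^2 + h*(4 - 5*I) + 20)/(h^2 + h*(3 + 8*I) + 24*I)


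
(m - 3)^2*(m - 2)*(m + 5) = m^4 - 3*m^3 - 19*m^2 + 87*m - 90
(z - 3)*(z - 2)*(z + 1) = z^3 - 4*z^2 + z + 6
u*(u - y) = u^2 - u*y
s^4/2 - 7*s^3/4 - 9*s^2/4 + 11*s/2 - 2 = (s/2 + 1)*(s - 4)*(s - 1)*(s - 1/2)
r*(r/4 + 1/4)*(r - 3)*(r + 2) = r^4/4 - 7*r^2/4 - 3*r/2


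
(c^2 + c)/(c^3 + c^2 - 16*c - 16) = c/(c^2 - 16)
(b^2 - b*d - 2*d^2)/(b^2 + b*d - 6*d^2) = (b + d)/(b + 3*d)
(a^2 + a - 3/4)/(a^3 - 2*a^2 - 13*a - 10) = (-a^2 - a + 3/4)/(-a^3 + 2*a^2 + 13*a + 10)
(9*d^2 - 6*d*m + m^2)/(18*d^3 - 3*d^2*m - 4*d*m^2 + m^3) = 1/(2*d + m)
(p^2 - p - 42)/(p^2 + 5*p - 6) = (p - 7)/(p - 1)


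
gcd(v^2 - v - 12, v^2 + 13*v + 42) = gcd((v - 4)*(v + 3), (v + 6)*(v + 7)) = 1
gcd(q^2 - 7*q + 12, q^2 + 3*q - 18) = q - 3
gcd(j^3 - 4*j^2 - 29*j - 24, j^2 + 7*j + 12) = j + 3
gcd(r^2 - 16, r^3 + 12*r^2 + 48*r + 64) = r + 4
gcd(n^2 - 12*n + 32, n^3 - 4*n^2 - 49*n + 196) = n - 4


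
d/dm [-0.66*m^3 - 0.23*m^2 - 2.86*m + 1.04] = -1.98*m^2 - 0.46*m - 2.86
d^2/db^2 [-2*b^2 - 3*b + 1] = -4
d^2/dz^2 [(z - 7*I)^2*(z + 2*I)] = 6*z - 24*I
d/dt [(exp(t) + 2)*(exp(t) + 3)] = (2*exp(t) + 5)*exp(t)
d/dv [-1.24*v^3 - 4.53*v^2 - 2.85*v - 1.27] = -3.72*v^2 - 9.06*v - 2.85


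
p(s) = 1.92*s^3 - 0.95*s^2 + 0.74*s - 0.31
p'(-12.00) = 852.98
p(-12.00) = -3463.75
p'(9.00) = 450.20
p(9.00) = 1329.08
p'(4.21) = 94.83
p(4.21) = 129.23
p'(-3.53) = 79.22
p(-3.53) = -99.22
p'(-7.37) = 327.61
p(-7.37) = -825.97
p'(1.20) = 6.75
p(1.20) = 2.53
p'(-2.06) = 29.10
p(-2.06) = -22.65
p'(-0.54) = 3.45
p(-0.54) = -1.29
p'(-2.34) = 36.73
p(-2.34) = -31.84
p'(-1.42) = 15.05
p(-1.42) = -8.77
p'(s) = 5.76*s^2 - 1.9*s + 0.74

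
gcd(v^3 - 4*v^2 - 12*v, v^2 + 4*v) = v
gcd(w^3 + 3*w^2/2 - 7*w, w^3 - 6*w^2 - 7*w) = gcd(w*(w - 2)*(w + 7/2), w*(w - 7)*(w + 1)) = w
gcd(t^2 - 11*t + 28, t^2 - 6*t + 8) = t - 4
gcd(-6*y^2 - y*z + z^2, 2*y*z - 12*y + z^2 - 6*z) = 2*y + z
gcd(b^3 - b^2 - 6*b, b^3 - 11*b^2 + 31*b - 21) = b - 3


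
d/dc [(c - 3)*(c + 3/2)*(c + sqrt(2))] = 3*c^2 - 3*c + 2*sqrt(2)*c - 9/2 - 3*sqrt(2)/2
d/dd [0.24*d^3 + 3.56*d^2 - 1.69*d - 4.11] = 0.72*d^2 + 7.12*d - 1.69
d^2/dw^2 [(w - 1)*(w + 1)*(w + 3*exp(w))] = 3*w^2*exp(w) + 12*w*exp(w) + 6*w + 3*exp(w)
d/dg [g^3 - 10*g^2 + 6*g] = 3*g^2 - 20*g + 6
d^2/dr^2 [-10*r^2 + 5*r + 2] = -20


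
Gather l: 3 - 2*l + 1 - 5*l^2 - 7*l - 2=-5*l^2 - 9*l + 2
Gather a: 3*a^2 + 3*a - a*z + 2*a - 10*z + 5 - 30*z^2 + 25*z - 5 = 3*a^2 + a*(5 - z) - 30*z^2 + 15*z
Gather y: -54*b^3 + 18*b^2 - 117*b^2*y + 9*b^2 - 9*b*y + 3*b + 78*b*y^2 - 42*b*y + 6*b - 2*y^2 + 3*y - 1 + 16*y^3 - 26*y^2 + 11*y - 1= -54*b^3 + 27*b^2 + 9*b + 16*y^3 + y^2*(78*b - 28) + y*(-117*b^2 - 51*b + 14) - 2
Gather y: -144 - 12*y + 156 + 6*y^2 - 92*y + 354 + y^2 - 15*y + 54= 7*y^2 - 119*y + 420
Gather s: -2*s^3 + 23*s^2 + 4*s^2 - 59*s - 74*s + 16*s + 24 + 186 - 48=-2*s^3 + 27*s^2 - 117*s + 162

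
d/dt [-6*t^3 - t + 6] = -18*t^2 - 1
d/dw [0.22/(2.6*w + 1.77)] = -0.572/(2.6*w + 1.77)^2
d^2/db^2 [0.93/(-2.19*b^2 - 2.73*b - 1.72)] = (8.920746*b^2 + 11.120382*b - 0.93*(4.38*b + 2.73)*(8.76*b + 5.46) + 7.006248)/(2.19*b^2 + 2.73*b + 1.72)^3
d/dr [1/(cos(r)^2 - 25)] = 2*sin(r)*cos(r)/(cos(r)^2 - 25)^2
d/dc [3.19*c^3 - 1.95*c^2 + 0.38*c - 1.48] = 9.57*c^2 - 3.9*c + 0.38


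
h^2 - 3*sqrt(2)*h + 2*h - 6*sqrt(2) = (h + 2)*(h - 3*sqrt(2))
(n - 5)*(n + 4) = n^2 - n - 20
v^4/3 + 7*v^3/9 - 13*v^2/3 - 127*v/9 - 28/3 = (v/3 + 1)*(v - 4)*(v + 1)*(v + 7/3)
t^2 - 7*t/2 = t*(t - 7/2)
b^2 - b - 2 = (b - 2)*(b + 1)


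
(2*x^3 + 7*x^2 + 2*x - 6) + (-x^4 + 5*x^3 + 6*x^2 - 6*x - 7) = -x^4 + 7*x^3 + 13*x^2 - 4*x - 13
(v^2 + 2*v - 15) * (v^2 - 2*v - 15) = v^4 - 34*v^2 + 225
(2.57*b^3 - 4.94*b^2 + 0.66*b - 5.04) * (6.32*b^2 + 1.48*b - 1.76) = 16.2424*b^5 - 27.4172*b^4 - 7.6632*b^3 - 22.1816*b^2 - 8.6208*b + 8.8704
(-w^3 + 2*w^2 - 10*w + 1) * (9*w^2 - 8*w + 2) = -9*w^5 + 26*w^4 - 108*w^3 + 93*w^2 - 28*w + 2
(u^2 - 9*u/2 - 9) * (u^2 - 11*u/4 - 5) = u^4 - 29*u^3/4 - 13*u^2/8 + 189*u/4 + 45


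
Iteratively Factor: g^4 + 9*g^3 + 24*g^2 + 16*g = (g + 4)*(g^3 + 5*g^2 + 4*g) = (g + 1)*(g + 4)*(g^2 + 4*g) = (g + 1)*(g + 4)^2*(g)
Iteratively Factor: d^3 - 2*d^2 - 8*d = (d)*(d^2 - 2*d - 8) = d*(d - 4)*(d + 2)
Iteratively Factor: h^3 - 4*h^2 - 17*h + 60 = (h - 3)*(h^2 - h - 20) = (h - 3)*(h + 4)*(h - 5)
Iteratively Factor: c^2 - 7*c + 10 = (c - 5)*(c - 2)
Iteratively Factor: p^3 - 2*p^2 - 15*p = (p - 5)*(p^2 + 3*p) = p*(p - 5)*(p + 3)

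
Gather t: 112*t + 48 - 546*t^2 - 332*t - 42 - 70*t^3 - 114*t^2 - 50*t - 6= -70*t^3 - 660*t^2 - 270*t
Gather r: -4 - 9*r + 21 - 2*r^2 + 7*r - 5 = -2*r^2 - 2*r + 12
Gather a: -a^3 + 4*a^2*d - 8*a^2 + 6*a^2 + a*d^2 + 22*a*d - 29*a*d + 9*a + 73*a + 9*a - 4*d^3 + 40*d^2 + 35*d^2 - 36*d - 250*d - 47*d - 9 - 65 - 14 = -a^3 + a^2*(4*d - 2) + a*(d^2 - 7*d + 91) - 4*d^3 + 75*d^2 - 333*d - 88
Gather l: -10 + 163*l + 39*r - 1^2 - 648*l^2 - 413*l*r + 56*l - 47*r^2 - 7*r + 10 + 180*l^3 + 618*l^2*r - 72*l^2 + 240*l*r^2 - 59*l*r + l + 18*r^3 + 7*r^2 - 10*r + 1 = 180*l^3 + l^2*(618*r - 720) + l*(240*r^2 - 472*r + 220) + 18*r^3 - 40*r^2 + 22*r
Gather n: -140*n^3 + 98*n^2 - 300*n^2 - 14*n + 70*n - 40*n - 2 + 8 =-140*n^3 - 202*n^2 + 16*n + 6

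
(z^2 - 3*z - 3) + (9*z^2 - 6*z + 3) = 10*z^2 - 9*z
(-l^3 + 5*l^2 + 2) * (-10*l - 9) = 10*l^4 - 41*l^3 - 45*l^2 - 20*l - 18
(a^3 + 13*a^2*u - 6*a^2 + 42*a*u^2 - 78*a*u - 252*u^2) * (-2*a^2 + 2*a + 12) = -2*a^5 - 26*a^4*u + 14*a^4 - 84*a^3*u^2 + 182*a^3*u + 588*a^2*u^2 - 72*a^2 - 936*a*u - 3024*u^2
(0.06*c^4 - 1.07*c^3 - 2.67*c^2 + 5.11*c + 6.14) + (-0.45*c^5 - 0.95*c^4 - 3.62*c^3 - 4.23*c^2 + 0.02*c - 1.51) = -0.45*c^5 - 0.89*c^4 - 4.69*c^3 - 6.9*c^2 + 5.13*c + 4.63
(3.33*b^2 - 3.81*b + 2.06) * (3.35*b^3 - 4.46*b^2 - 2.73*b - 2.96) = 11.1555*b^5 - 27.6153*b^4 + 14.8027*b^3 - 8.6431*b^2 + 5.6538*b - 6.0976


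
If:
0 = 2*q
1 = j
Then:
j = 1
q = 0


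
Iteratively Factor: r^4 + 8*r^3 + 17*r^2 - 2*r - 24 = (r + 4)*(r^3 + 4*r^2 + r - 6) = (r + 3)*(r + 4)*(r^2 + r - 2) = (r - 1)*(r + 3)*(r + 4)*(r + 2)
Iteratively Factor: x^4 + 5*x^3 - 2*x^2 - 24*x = (x)*(x^3 + 5*x^2 - 2*x - 24) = x*(x + 4)*(x^2 + x - 6) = x*(x + 3)*(x + 4)*(x - 2)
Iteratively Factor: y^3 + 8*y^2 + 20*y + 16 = (y + 2)*(y^2 + 6*y + 8) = (y + 2)*(y + 4)*(y + 2)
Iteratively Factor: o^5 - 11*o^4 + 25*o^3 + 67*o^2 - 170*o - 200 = (o - 4)*(o^4 - 7*o^3 - 3*o^2 + 55*o + 50) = (o - 4)*(o + 1)*(o^3 - 8*o^2 + 5*o + 50) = (o - 4)*(o + 1)*(o + 2)*(o^2 - 10*o + 25) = (o - 5)*(o - 4)*(o + 1)*(o + 2)*(o - 5)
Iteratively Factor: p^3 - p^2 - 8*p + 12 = (p - 2)*(p^2 + p - 6) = (p - 2)*(p + 3)*(p - 2)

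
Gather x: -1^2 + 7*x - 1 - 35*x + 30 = 28 - 28*x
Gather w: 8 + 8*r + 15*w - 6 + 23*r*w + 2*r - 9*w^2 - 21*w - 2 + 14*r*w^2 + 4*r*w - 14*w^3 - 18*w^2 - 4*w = 10*r - 14*w^3 + w^2*(14*r - 27) + w*(27*r - 10)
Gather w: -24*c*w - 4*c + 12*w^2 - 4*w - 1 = -4*c + 12*w^2 + w*(-24*c - 4) - 1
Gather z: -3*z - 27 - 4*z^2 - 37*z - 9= -4*z^2 - 40*z - 36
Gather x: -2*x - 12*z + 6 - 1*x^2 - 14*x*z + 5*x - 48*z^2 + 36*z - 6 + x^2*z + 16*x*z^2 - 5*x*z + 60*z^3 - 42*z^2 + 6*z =x^2*(z - 1) + x*(16*z^2 - 19*z + 3) + 60*z^3 - 90*z^2 + 30*z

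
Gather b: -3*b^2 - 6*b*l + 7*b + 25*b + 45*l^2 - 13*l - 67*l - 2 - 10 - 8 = -3*b^2 + b*(32 - 6*l) + 45*l^2 - 80*l - 20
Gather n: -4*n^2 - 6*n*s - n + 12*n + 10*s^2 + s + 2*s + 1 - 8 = -4*n^2 + n*(11 - 6*s) + 10*s^2 + 3*s - 7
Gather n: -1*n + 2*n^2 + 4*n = 2*n^2 + 3*n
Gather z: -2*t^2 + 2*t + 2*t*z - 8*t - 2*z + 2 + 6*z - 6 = -2*t^2 - 6*t + z*(2*t + 4) - 4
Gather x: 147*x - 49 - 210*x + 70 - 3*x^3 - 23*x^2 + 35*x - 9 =-3*x^3 - 23*x^2 - 28*x + 12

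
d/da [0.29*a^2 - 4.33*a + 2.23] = 0.58*a - 4.33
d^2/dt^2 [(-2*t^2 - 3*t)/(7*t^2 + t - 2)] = 14*(-19*t^3 - 12*t^2 - 18*t - 2)/(343*t^6 + 147*t^5 - 273*t^4 - 83*t^3 + 78*t^2 + 12*t - 8)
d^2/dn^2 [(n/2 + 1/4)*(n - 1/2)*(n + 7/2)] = 3*n + 7/2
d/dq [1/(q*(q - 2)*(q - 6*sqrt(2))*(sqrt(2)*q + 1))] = (-sqrt(2)*q*(q - 2)*(q - 6*sqrt(2)) - q*(q - 2)*(sqrt(2)*q + 1) - q*(q - 6*sqrt(2))*(sqrt(2)*q + 1) - (q - 2)*(q - 6*sqrt(2))*(sqrt(2)*q + 1))/(q^2*(q - 2)^2*(q - 6*sqrt(2))^2*(sqrt(2)*q + 1)^2)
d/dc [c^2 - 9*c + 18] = 2*c - 9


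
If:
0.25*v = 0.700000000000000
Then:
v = 2.80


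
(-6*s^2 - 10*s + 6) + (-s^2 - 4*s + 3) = -7*s^2 - 14*s + 9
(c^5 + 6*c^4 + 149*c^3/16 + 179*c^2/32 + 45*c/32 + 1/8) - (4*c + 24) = c^5 + 6*c^4 + 149*c^3/16 + 179*c^2/32 - 83*c/32 - 191/8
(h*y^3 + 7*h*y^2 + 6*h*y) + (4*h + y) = h*y^3 + 7*h*y^2 + 6*h*y + 4*h + y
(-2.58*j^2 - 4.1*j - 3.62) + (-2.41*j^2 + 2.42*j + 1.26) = -4.99*j^2 - 1.68*j - 2.36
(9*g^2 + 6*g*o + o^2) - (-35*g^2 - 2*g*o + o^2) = 44*g^2 + 8*g*o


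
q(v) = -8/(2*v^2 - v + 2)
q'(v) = -8*(1 - 4*v)/(2*v^2 - v + 2)^2 = 8*(4*v - 1)/(2*v^2 - v + 2)^2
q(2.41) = -0.71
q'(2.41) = 0.55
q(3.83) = -0.29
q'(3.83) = 0.15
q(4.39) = -0.22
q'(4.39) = 0.10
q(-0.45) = -2.80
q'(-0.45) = -2.75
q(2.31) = -0.77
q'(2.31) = 0.61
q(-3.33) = -0.29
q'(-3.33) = -0.15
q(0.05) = -4.09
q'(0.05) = -1.67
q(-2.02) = -0.66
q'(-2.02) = -0.49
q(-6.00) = -0.10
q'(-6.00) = -0.03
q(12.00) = -0.03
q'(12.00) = 0.00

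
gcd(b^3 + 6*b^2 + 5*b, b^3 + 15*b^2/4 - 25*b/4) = b^2 + 5*b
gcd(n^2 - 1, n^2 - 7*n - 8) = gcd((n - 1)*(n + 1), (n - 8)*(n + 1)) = n + 1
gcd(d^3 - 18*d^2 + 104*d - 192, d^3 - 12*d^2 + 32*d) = d^2 - 12*d + 32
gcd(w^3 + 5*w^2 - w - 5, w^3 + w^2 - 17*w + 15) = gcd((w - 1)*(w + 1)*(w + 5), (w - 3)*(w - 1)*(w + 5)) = w^2 + 4*w - 5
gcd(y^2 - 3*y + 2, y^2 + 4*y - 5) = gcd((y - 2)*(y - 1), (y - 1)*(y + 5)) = y - 1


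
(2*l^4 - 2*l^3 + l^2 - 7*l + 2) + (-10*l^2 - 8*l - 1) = 2*l^4 - 2*l^3 - 9*l^2 - 15*l + 1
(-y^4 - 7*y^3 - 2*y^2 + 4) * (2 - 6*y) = 6*y^5 + 40*y^4 - 2*y^3 - 4*y^2 - 24*y + 8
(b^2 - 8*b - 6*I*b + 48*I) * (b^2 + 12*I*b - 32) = b^4 - 8*b^3 + 6*I*b^3 + 40*b^2 - 48*I*b^2 - 320*b + 192*I*b - 1536*I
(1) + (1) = 2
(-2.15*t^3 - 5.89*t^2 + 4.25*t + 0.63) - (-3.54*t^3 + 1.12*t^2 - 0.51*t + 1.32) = 1.39*t^3 - 7.01*t^2 + 4.76*t - 0.69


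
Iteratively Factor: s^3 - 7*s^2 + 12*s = (s - 3)*(s^2 - 4*s) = s*(s - 3)*(s - 4)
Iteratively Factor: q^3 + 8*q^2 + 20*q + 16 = (q + 4)*(q^2 + 4*q + 4) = (q + 2)*(q + 4)*(q + 2)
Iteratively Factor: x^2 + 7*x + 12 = (x + 3)*(x + 4)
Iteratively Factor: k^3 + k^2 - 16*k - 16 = (k - 4)*(k^2 + 5*k + 4) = (k - 4)*(k + 1)*(k + 4)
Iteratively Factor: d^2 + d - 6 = (d + 3)*(d - 2)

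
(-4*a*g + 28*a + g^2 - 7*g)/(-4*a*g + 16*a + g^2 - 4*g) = (g - 7)/(g - 4)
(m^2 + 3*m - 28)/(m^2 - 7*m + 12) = (m + 7)/(m - 3)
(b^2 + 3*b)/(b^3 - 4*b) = (b + 3)/(b^2 - 4)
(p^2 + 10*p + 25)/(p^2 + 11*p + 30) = (p + 5)/(p + 6)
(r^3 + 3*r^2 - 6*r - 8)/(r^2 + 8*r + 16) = (r^2 - r - 2)/(r + 4)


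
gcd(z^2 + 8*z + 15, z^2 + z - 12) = 1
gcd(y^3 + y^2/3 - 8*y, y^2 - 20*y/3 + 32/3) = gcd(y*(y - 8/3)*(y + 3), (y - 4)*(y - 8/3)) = y - 8/3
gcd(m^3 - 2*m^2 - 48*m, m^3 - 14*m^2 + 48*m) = m^2 - 8*m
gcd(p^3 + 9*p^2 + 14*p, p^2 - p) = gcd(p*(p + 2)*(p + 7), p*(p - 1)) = p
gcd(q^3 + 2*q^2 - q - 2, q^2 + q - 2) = q^2 + q - 2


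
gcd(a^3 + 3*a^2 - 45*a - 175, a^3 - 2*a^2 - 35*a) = a^2 - 2*a - 35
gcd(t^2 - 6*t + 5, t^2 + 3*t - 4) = t - 1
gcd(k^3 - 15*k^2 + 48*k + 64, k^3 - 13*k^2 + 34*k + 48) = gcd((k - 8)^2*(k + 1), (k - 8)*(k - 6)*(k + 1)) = k^2 - 7*k - 8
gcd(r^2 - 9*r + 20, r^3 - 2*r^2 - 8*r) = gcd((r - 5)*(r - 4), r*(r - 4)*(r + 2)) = r - 4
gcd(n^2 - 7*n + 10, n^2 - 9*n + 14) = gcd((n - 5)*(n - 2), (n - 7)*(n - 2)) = n - 2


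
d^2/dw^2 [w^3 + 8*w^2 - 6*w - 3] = 6*w + 16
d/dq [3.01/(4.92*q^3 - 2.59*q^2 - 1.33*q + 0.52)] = (-44.4276*q^2 + 15.5918*q + 4.0033)/(4.92*q^3 - 2.59*q^2 - 1.33*q + 0.52)^2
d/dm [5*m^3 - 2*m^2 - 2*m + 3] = 15*m^2 - 4*m - 2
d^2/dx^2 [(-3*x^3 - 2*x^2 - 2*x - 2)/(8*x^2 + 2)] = (-20*x^3 - 72*x^2 + 15*x + 6)/(64*x^6 + 48*x^4 + 12*x^2 + 1)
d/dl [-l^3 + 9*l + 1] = 9 - 3*l^2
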